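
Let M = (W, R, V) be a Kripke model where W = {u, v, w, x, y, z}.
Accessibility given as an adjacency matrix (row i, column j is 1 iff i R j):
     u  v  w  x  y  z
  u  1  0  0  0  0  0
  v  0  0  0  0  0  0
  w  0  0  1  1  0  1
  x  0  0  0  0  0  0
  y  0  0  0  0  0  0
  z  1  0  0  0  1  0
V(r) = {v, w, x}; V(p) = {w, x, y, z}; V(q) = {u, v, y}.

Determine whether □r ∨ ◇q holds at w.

No

At w: □r is false, ◇q is false, so □r ∨ ◇q is false.
  At w: □r requires r at every successor {w, x, z}.
    r fails at z, so □r is false at w.
  At w: ◇q requires q at some successor in {w, x, z}.
    At w: q is false.
    At x: q is false.
    At z: q is false.
  So ◇q is false at w.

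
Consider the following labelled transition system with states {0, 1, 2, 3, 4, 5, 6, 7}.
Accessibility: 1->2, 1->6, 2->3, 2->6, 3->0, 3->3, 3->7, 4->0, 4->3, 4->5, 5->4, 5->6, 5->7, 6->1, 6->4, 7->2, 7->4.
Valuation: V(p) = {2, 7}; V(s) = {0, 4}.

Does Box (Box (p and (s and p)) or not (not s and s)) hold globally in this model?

Recall that Box ψ holds at a world iff ψ holds at every accessible world, and Dia ψ holds iff ψ holds at some accessible world.
Let φ = Box (Box (p and (s and p)) or not (not s and s)). Evaluate φ at each world:
  0 (successors ∅): φ is true.
  1 (successors {2, 6}): φ is true.
  2 (successors {3, 6}): φ is true.
  3 (successors {0, 3, 7}): φ is true.
  4 (successors {0, 3, 5}): φ is true.
  5 (successors {4, 6, 7}): φ is true.
  6 (successors {1, 4}): φ is true.
  7 (successors {2, 4}): φ is true.
For instance, at 6:
  At 6: Box (Box (p and (s and p)) or not (not s and s)) requires Box (p and (s and p)) or not (not s and s) at every successor {1, 4}.
      At 1: Box (p and (s and p)) is false, not (not s and s) is true, so Box (p and (s and p)) or not (not s and s) is true.
      At 4: Box (p and (s and p)) is false, not (not s and s) is true, so Box (p and (s and p)) or not (not s and s) is true.
  So Box (Box (p and (s and p)) or not (not s and s)) is true at 6.

Yes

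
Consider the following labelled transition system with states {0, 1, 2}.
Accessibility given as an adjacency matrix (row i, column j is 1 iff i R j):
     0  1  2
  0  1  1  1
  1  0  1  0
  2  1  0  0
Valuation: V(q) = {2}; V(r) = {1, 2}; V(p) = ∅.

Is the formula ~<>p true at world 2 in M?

At 2: <>p is false, so ~<>p is true.
  At 2: <>p requires p at some successor in {0}.
    At 0: p is false.
  So <>p is false at 2.

Yes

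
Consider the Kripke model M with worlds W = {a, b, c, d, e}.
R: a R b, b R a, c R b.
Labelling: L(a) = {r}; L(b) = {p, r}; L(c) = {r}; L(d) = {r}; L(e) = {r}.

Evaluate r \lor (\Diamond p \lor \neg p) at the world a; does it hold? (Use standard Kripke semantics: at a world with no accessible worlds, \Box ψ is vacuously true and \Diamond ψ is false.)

Yes

At a: r is true, \Diamond p \lor \neg p is true, so r \lor (\Diamond p \lor \neg p) is true.
  At a: \Diamond p is true, \neg p is true, so \Diamond p \lor \neg p is true.
    At a: \Diamond p requires p at some successor in {b}.
      p holds at b, so \Diamond p is true at a.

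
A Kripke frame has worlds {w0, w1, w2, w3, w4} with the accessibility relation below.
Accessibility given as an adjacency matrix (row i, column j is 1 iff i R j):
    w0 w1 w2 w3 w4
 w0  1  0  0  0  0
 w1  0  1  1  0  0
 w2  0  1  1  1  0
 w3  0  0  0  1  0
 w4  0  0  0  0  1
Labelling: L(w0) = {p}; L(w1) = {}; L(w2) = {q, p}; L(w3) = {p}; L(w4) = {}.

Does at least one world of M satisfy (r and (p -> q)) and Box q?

No

Let φ = (r and (p -> q)) and Box q. Evaluate φ at each world:
  w0 (successors {w0}): φ is false.
  w1 (successors {w1, w2}): φ is false.
  w2 (successors {w1, w2, w3}): φ is false.
  w3 (successors {w3}): φ is false.
  w4 (successors {w4}): φ is false.
For instance, at w2:
  At w2: r and (p -> q) is false, Box q is false, so (r and (p -> q)) and Box q is false.
    At w2: Box q requires q at every successor {w1, w2, w3}.
      q fails at w1, so Box q is false at w2.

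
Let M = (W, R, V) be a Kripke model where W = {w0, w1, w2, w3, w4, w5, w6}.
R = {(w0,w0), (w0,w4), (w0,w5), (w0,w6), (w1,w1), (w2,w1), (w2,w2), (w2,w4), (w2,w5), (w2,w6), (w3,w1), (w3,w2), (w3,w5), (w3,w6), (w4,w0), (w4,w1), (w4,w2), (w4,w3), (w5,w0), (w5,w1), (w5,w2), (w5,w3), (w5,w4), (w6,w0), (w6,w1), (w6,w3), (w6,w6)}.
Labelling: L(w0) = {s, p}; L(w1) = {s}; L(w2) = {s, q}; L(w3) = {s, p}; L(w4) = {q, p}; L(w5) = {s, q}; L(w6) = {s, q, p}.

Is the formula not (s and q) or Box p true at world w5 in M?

Recall that Box ψ holds at a world iff ψ holds at every accessible world, and Dia ψ holds iff ψ holds at some accessible world.
At w5: not (s and q) is false, Box p is false, so not (s and q) or Box p is false.
  At w5: Box p requires p at every successor {w0, w1, w2, w3, w4}.
    p fails at w1, so Box p is false at w5.

No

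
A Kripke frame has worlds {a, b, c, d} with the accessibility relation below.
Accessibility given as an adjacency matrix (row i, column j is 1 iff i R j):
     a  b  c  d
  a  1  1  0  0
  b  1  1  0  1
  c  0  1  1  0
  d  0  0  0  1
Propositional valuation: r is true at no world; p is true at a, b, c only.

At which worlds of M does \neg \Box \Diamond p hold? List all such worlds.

Let φ = \neg \Box \Diamond p. Evaluate φ at each world:
  a (successors {a, b}): φ is false.
  b (successors {a, b, d}): φ is true.
  c (successors {b, c}): φ is false.
  d (successors {d}): φ is true.
For instance, at a:
  At a: \Box \Diamond p is true, so \neg \Box \Diamond p is false.
    At a: \Box \Diamond p requires \Diamond p at every successor {a, b}.
      At a: \Diamond p is true.
      At b: \Diamond p is true.
    So \Box \Diamond p is true at a.
Satisfying worlds: {b, d}

b, d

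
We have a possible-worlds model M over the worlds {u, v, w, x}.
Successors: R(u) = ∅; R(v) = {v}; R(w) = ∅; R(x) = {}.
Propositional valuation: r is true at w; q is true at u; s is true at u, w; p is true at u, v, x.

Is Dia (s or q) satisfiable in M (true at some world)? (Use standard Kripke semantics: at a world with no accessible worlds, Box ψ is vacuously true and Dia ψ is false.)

No

Let φ = Dia (s or q). Evaluate φ at each world:
  u (successors ∅): φ is false.
  v (successors {v}): φ is false.
  w (successors ∅): φ is false.
  x (successors ∅): φ is false.
For instance, at v:
  At v: Dia (s or q) requires s or q at some successor in {v}.
    At v: s or q is false.
  So Dia (s or q) is false at v.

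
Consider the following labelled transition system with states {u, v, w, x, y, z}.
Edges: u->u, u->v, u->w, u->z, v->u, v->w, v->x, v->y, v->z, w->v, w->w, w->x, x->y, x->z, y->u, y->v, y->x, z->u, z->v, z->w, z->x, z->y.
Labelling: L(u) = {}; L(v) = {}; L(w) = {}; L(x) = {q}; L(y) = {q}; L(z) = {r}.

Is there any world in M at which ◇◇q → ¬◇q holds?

Yes

Let φ = ◇◇q → ¬◇q. Evaluate φ at each world:
  u (successors {u, v, w, z}): φ is true.
  v (successors {u, w, x, y, z}): φ is false.
  w (successors {v, w, x}): φ is false.
  x (successors {y, z}): φ is false.
  y (successors {u, v, x}): φ is false.
  z (successors {u, v, w, x, y}): φ is false.
Detail at u (witness):
  At u: ◇◇q is true, ¬◇q is true, so ◇◇q → ¬◇q is true.
    At u: ◇◇q requires ◇q at some successor in {u, v, w, z}.
      ◇q holds at v, so ◇◇q is true at u.
    At u: ◇q is false, so ¬◇q is true.
      At u: ◇q requires q at some successor in {u, v, w, z}.
        At u: q is false.
        At v: q is false.
        At w: q is false.
        At z: q is false.
      So ◇q is false at u.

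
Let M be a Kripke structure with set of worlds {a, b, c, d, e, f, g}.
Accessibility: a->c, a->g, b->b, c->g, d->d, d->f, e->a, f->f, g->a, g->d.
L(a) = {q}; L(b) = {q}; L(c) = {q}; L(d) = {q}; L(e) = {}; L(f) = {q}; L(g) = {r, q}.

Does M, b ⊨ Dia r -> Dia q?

Recall that Dia ψ holds at a world iff ψ holds at some accessible world.
At b: Dia r is false, Dia q is true, so Dia r -> Dia q is true.
  At b: Dia r requires r at some successor in {b}.
    At b: r is false.
  So Dia r is false at b.
  At b: Dia q requires q at some successor in {b}.
    q holds at b, so Dia q is true at b.

Yes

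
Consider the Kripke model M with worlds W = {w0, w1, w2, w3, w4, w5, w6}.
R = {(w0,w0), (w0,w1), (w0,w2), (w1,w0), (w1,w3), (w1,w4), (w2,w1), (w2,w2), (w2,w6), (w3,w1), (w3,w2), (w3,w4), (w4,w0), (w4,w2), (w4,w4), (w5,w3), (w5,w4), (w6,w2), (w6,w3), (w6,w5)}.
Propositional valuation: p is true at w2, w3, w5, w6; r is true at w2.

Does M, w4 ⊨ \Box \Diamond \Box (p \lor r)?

No

At w4: \Box \Diamond \Box (p \lor r) requires \Diamond \Box (p \lor r) at every successor {w0, w2, w4}.
  \Diamond \Box (p \lor r) fails at w0, so \Box \Diamond \Box (p \lor r) is false at w4.
    At w0: \Diamond \Box (p \lor r) requires \Box (p \lor r) at some successor in {w0, w1, w2}.
      At w0: \Box (p \lor r) is false.
      At w1: \Box (p \lor r) is false.
      At w2: \Box (p \lor r) is false.
    So \Diamond \Box (p \lor r) is false at w0.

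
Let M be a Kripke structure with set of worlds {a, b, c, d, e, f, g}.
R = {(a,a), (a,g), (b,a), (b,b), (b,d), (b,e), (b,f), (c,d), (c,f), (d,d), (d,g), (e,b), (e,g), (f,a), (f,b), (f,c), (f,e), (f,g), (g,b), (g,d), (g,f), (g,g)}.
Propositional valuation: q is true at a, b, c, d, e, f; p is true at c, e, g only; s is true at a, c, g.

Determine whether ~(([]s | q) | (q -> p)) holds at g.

At g: ([]s | q) | (q -> p) is true, so ~(([]s | q) | (q -> p)) is false.
  At g: []s | q is false, q -> p is true, so ([]s | q) | (q -> p) is true.
    At g: []s is false, q is false, so []s | q is false.
      At g: []s requires s at every successor {b, d, f, g}.
        s fails at b, so []s is false at g.

No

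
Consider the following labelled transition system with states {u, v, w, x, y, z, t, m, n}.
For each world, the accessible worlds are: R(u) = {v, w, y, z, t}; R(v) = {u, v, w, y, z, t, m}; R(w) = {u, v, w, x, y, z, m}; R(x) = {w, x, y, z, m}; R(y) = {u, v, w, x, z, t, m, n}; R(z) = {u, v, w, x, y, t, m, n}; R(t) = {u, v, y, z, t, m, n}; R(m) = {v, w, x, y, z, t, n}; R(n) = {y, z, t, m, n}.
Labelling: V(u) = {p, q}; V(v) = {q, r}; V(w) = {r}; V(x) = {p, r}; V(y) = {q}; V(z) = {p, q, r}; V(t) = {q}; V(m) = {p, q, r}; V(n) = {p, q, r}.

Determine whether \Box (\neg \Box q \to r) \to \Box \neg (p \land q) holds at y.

At y: \Box (\neg \Box q \to r) is false, \Box \neg (p \land q) is false, so \Box (\neg \Box q \to r) \to \Box \neg (p \land q) is true.
  At y: \Box (\neg \Box q \to r) requires \neg \Box q \to r at every successor {u, v, w, x, z, t, m, n}.
    \neg \Box q \to r fails at u, so \Box (\neg \Box q \to r) is false at y.
      At u: \neg \Box q is true, r is false, so \neg \Box q \to r is false.
  At y: \Box \neg (p \land q) requires \neg (p \land q) at every successor {u, v, w, x, z, t, m, n}.
    \neg (p \land q) fails at u, so \Box \neg (p \land q) is false at y.

Yes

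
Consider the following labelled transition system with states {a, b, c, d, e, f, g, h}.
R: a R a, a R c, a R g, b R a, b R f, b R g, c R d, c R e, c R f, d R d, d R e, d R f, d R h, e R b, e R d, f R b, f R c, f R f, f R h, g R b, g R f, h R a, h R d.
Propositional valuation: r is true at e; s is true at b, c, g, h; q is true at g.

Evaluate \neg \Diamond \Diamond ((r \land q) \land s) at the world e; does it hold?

At e: \Diamond \Diamond ((r \land q) \land s) is false, so \neg \Diamond \Diamond ((r \land q) \land s) is true.
  At e: \Diamond \Diamond ((r \land q) \land s) requires \Diamond ((r \land q) \land s) at some successor in {b, d}.
    At b: \Diamond ((r \land q) \land s) is false.
    At d: \Diamond ((r \land q) \land s) is false.
  So \Diamond \Diamond ((r \land q) \land s) is false at e.

Yes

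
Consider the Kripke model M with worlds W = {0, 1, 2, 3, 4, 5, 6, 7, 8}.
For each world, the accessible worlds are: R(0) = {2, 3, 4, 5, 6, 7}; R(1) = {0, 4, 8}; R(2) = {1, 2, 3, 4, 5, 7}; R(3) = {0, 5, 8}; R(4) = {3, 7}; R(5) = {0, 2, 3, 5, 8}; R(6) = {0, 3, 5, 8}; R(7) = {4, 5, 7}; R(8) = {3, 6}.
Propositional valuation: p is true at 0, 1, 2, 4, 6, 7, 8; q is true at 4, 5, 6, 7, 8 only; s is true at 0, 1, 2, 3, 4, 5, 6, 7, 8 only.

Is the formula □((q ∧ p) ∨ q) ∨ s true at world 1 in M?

Yes

Recall that □ψ holds at a world iff ψ holds at every accessible world, and ◇ψ holds iff ψ holds at some accessible world.
At 1: □((q ∧ p) ∨ q) is false, s is true, so □((q ∧ p) ∨ q) ∨ s is true.
  At 1: □((q ∧ p) ∨ q) requires (q ∧ p) ∨ q at every successor {0, 4, 8}.
    (q ∧ p) ∨ q fails at 0, so □((q ∧ p) ∨ q) is false at 1.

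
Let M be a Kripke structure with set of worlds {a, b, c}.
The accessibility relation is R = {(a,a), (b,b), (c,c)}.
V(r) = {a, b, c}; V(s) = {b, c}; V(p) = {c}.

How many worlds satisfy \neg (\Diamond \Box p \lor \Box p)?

2

Let φ = \neg (\Diamond \Box p \lor \Box p). Evaluate φ at each world:
  a (successors {a}): φ is true.
  b (successors {b}): φ is true.
  c (successors {c}): φ is false.
For instance, at c:
  At c: \Diamond \Box p \lor \Box p is true, so \neg (\Diamond \Box p \lor \Box p) is false.
    At c: \Diamond \Box p is true, \Box p is true, so \Diamond \Box p \lor \Box p is true.
      At c: \Diamond \Box p requires \Box p at some successor in {c}.
        \Box p holds at c, so \Diamond \Box p is true at c.
      At c: \Box p requires p at every successor {c}.
        At c: p is true.
      So \Box p is true at c.
Satisfying worlds: {a, b}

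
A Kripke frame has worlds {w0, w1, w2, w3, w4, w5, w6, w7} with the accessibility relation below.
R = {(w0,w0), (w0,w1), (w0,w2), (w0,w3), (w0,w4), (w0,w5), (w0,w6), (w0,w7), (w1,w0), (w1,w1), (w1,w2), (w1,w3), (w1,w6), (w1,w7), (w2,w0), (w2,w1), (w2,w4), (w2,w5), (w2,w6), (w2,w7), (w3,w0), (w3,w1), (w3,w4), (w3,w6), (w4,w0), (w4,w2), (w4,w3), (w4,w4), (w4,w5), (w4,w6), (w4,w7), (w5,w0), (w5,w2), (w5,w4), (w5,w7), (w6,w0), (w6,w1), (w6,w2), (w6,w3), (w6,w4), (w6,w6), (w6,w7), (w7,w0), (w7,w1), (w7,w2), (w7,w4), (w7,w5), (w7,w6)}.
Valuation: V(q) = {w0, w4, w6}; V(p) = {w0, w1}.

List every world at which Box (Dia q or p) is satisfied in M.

w0, w1, w2, w3, w4, w5, w6, w7

Let φ = Box (Dia q or p). Evaluate φ at each world:
  w0 (successors {w0, w1, w2, w3, w4, w5, w6, w7}): φ is true.
  w1 (successors {w0, w1, w2, w3, w6, w7}): φ is true.
  w2 (successors {w0, w1, w4, w5, w6, w7}): φ is true.
  w3 (successors {w0, w1, w4, w6}): φ is true.
  w4 (successors {w0, w2, w3, w4, w5, w6, w7}): φ is true.
  w5 (successors {w0, w2, w4, w7}): φ is true.
  w6 (successors {w0, w1, w2, w3, w4, w6, w7}): φ is true.
  w7 (successors {w0, w1, w2, w4, w5, w6}): φ is true.
For instance, at w3:
  At w3: Box (Dia q or p) requires Dia q or p at every successor {w0, w1, w4, w6}.
    At w0: Dia q or p is true.
    At w1: Dia q or p is true.
    At w4: Dia q or p is true.
    At w6: Dia q or p is true.
  So Box (Dia q or p) is true at w3.
Satisfying worlds: {w0, w1, w2, w3, w4, w5, w6, w7}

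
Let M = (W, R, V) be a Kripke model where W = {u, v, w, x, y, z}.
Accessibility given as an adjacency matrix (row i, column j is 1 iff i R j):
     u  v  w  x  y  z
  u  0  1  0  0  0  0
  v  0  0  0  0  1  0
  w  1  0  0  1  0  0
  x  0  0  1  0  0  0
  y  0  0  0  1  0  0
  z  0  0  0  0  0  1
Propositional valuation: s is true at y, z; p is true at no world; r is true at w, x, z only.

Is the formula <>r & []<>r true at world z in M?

Yes

At z: <>r is true, []<>r is true, so <>r & []<>r is true.
  At z: <>r requires r at some successor in {z}.
    r holds at z, so <>r is true at z.
  At z: []<>r requires <>r at every successor {z}.
      At z: <>r requires r at some successor in {z}.
        r holds at z, so <>r is true at z.
  So []<>r is true at z.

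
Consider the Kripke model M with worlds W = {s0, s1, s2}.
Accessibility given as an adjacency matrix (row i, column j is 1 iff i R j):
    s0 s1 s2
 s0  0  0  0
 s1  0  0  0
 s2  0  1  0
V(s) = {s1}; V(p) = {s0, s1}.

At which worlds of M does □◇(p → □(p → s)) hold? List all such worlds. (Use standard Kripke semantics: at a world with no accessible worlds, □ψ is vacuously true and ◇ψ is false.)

Let φ = □◇(p → □(p → s)). Evaluate φ at each world:
  s0 (successors ∅): φ is true.
  s1 (successors ∅): φ is true.
  s2 (successors {s1}): φ is false.
For instance, at s2:
  At s2: □◇(p → □(p → s)) requires ◇(p → □(p → s)) at every successor {s1}.
    ◇(p → □(p → s)) fails at s1, so □◇(p → □(p → s)) is false at s2.
      At s1: no accessible worlds, so ◇(p → □(p → s)) is false.
Satisfying worlds: {s0, s1}

s0, s1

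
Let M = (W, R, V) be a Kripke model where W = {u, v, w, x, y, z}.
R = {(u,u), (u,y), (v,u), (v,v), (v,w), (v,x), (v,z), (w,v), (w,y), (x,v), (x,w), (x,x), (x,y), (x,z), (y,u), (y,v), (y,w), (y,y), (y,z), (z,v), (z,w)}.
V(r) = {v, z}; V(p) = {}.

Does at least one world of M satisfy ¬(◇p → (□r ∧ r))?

Let φ = ¬(◇p → (□r ∧ r)). Evaluate φ at each world:
  u (successors {u, y}): φ is false.
  v (successors {u, v, w, x, z}): φ is false.
  w (successors {v, y}): φ is false.
  x (successors {v, w, x, y, z}): φ is false.
  y (successors {u, v, w, y, z}): φ is false.
  z (successors {v, w}): φ is false.
For instance, at y:
  At y: ◇p → (□r ∧ r) is true, so ¬(◇p → (□r ∧ r)) is false.
    At y: ◇p is false, □r ∧ r is false, so ◇p → (□r ∧ r) is true.
      At y: ◇p requires p at some successor in {u, v, w, y, z}.
        At u: p is false.
        At v: p is false.
        At w: p is false.
        At y: p is false.
        At z: p is false.
      So ◇p is false at y.
      At y: □r is false, r is false, so □r ∧ r is false.

No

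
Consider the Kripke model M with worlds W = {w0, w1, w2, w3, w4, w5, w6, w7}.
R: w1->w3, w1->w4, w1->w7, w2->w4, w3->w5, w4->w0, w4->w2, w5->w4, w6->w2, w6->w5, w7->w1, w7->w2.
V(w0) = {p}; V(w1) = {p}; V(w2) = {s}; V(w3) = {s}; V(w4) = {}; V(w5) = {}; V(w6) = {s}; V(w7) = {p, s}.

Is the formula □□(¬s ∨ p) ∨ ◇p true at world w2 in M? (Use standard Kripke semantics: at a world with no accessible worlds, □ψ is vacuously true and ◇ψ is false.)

At w2: □□(¬s ∨ p) is false, ◇p is false, so □□(¬s ∨ p) ∨ ◇p is false.
  At w2: □□(¬s ∨ p) requires □(¬s ∨ p) at every successor {w4}.
    □(¬s ∨ p) fails at w4, so □□(¬s ∨ p) is false at w2.
      At w4: □(¬s ∨ p) requires ¬s ∨ p at every successor {w0, w2}.
        ¬s ∨ p fails at w2, so □(¬s ∨ p) is false at w4.
  At w2: ◇p requires p at some successor in {w4}.
    At w4: p is false.
  So ◇p is false at w2.

No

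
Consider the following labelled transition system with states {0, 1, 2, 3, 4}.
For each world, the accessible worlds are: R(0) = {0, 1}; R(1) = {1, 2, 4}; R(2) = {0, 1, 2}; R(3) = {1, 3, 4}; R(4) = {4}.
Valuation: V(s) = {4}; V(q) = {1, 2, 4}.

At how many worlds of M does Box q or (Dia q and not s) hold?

5

Recall that Box ψ holds at a world iff ψ holds at every accessible world, and Dia ψ holds iff ψ holds at some accessible world.
Let φ = Box q or (Dia q and not s). Evaluate φ at each world:
  0 (successors {0, 1}): φ is true.
  1 (successors {1, 2, 4}): φ is true.
  2 (successors {0, 1, 2}): φ is true.
  3 (successors {1, 3, 4}): φ is true.
  4 (successors {4}): φ is true.
For instance, at 1:
  At 1: Box q is true, Dia q and not s is true, so Box q or (Dia q and not s) is true.
    At 1: Box q requires q at every successor {1, 2, 4}.
      At 1: q is true.
      At 2: q is true.
      At 4: q is true.
    So Box q is true at 1.
    At 1: Dia q is true, not s is true, so Dia q and not s is true.
      At 1: Dia q requires q at some successor in {1, 2, 4}.
        q holds at 1, so Dia q is true at 1.
Satisfying worlds: {0, 1, 2, 3, 4}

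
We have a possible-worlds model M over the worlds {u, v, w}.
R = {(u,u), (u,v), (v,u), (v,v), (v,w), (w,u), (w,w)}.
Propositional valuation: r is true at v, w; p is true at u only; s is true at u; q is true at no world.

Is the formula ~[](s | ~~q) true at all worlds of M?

Yes

Recall that []ψ holds at a world iff ψ holds at every accessible world, and <>ψ holds iff ψ holds at some accessible world.
Let φ = ~[](s | ~~q). Evaluate φ at each world:
  u (successors {u, v}): φ is true.
  v (successors {u, v, w}): φ is true.
  w (successors {u, w}): φ is true.
For instance, at u:
  At u: [](s | ~~q) is false, so ~[](s | ~~q) is true.
    At u: [](s | ~~q) requires s | ~~q at every successor {u, v}.
      s | ~~q fails at v, so [](s | ~~q) is false at u.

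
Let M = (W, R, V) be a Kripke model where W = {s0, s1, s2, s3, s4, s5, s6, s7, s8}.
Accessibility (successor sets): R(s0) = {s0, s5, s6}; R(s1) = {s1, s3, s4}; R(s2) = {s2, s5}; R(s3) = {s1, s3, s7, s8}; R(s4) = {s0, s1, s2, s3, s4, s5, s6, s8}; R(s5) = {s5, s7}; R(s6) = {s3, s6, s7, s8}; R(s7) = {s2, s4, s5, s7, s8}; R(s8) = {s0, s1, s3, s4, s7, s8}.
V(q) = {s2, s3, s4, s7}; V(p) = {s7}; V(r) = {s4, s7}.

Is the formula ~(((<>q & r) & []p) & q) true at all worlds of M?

Yes

Let φ = ~(((<>q & r) & []p) & q). Evaluate φ at each world:
  s0 (successors {s0, s5, s6}): φ is true.
  s1 (successors {s1, s3, s4}): φ is true.
  s2 (successors {s2, s5}): φ is true.
  s3 (successors {s1, s3, s7, s8}): φ is true.
  s4 (successors {s0, s1, s2, s3, s4, s5, s6, s8}): φ is true.
  s5 (successors {s5, s7}): φ is true.
  s6 (successors {s3, s6, s7, s8}): φ is true.
  s7 (successors {s2, s4, s5, s7, s8}): φ is true.
  s8 (successors {s0, s1, s3, s4, s7, s8}): φ is true.
For instance, at s4:
  At s4: ((<>q & r) & []p) & q is false, so ~(((<>q & r) & []p) & q) is true.
    At s4: (<>q & r) & []p is false, q is true, so ((<>q & r) & []p) & q is false.
      At s4: <>q & r is true, []p is false, so (<>q & r) & []p is false.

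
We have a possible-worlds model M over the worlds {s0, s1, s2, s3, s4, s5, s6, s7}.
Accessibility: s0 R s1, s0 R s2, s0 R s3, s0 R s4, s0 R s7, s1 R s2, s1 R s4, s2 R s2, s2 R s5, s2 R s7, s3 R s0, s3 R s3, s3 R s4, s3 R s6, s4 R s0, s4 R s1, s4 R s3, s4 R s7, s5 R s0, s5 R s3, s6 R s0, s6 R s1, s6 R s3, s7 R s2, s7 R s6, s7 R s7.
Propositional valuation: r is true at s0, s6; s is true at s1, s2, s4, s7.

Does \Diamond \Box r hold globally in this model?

Let φ = \Diamond \Box r. Evaluate φ at each world:
  s0 (successors {s1, s2, s3, s4, s7}): φ is false.
  s1 (successors {s2, s4}): φ is false.
  s2 (successors {s2, s5, s7}): φ is false.
  s3 (successors {s0, s3, s4, s6}): φ is false.
  s4 (successors {s0, s1, s3, s7}): φ is false.
  s5 (successors {s0, s3}): φ is false.
  s6 (successors {s0, s1, s3}): φ is false.
  s7 (successors {s2, s6, s7}): φ is false.
Detail at s0 (counterexample):
  At s0: \Diamond \Box r requires \Box r at some successor in {s1, s2, s3, s4, s7}.
    At s1: \Box r is false.
    At s2: \Box r is false.
    At s3: \Box r is false.
    At s4: \Box r is false.
    At s7: \Box r is false.
  So \Diamond \Box r is false at s0.

No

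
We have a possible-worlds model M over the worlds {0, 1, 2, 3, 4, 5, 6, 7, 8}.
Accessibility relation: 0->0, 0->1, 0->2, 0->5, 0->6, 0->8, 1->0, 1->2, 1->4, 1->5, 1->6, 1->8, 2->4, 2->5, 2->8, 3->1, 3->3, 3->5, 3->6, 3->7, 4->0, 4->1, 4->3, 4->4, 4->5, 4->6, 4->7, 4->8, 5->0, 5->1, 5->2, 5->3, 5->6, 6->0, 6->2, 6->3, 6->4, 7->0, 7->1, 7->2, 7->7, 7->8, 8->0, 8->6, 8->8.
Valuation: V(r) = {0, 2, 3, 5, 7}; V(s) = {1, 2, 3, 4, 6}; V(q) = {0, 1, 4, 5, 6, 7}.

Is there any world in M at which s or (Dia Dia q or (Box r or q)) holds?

Yes

Let φ = s or (Dia Dia q or (Box r or q)). Evaluate φ at each world:
  0 (successors {0, 1, 2, 5, 6, 8}): φ is true.
  1 (successors {0, 2, 4, 5, 6, 8}): φ is true.
  2 (successors {4, 5, 8}): φ is true.
  3 (successors {1, 3, 5, 6, 7}): φ is true.
  4 (successors {0, 1, 3, 4, 5, 6, 7, 8}): φ is true.
  5 (successors {0, 1, 2, 3, 6}): φ is true.
  6 (successors {0, 2, 3, 4}): φ is true.
  7 (successors {0, 1, 2, 7, 8}): φ is true.
  8 (successors {0, 6, 8}): φ is true.
Detail at 0 (witness):
  At 0: s is false, Dia Dia q or (Box r or q) is true, so s or (Dia Dia q or (Box r or q)) is true.
    At 0: Dia Dia q is true, Box r or q is true, so Dia Dia q or (Box r or q) is true.
      At 0: Dia Dia q requires Dia q at some successor in {0, 1, 2, 5, 6, 8}.
        Dia q holds at 0, so Dia Dia q is true at 0.
      At 0: Box r is false, q is true, so Box r or q is true.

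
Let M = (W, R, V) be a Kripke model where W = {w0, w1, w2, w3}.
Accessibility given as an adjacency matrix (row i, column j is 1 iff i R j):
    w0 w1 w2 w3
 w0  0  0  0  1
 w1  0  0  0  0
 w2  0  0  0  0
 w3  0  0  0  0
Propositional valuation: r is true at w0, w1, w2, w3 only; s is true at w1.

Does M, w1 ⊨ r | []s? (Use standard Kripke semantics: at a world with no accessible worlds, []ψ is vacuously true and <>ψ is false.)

Recall that []ψ holds at a world iff ψ holds at every accessible world, and <>ψ holds iff ψ holds at some accessible world.
At w1: r is true, []s is true, so r | []s is true.
  At w1: no accessible worlds, so []s holds vacuously.

Yes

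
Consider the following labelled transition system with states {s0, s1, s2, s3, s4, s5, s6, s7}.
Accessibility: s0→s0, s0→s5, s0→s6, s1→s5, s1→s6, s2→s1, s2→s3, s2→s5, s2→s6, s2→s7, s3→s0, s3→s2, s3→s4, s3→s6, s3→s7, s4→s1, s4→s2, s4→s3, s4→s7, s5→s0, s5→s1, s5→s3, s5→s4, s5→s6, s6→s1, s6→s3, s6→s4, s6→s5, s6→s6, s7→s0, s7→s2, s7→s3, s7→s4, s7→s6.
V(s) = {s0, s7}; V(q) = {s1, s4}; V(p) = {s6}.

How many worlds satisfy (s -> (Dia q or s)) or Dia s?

Let φ = (s -> (Dia q or s)) or Dia s. Evaluate φ at each world:
  s0 (successors {s0, s5, s6}): φ is true.
  s1 (successors {s5, s6}): φ is true.
  s2 (successors {s1, s3, s5, s6, s7}): φ is true.
  s3 (successors {s0, s2, s4, s6, s7}): φ is true.
  s4 (successors {s1, s2, s3, s7}): φ is true.
  s5 (successors {s0, s1, s3, s4, s6}): φ is true.
  s6 (successors {s1, s3, s4, s5, s6}): φ is true.
  s7 (successors {s0, s2, s3, s4, s6}): φ is true.
For instance, at s1:
  At s1: s -> (Dia q or s) is true, Dia s is false, so (s -> (Dia q or s)) or Dia s is true.
    At s1: s is false, Dia q or s is false, so s -> (Dia q or s) is true.
      At s1: Dia q is false, s is false, so Dia q or s is false.
    At s1: Dia s requires s at some successor in {s5, s6}.
      At s5: s is false.
      At s6: s is false.
    So Dia s is false at s1.
Satisfying worlds: {s0, s1, s2, s3, s4, s5, s6, s7}

8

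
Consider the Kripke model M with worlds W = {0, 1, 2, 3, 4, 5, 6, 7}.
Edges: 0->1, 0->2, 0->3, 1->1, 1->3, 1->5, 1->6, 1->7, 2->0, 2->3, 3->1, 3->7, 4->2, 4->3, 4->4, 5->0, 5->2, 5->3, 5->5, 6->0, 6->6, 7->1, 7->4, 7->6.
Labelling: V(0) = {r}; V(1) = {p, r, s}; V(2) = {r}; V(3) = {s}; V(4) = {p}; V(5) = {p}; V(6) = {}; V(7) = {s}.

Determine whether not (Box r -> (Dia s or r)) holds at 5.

No

Recall that Box ψ holds at a world iff ψ holds at every accessible world, and Dia ψ holds iff ψ holds at some accessible world.
At 5: Box r -> (Dia s or r) is true, so not (Box r -> (Dia s or r)) is false.
  At 5: Box r is false, Dia s or r is true, so Box r -> (Dia s or r) is true.
    At 5: Box r requires r at every successor {0, 2, 3, 5}.
      r fails at 3, so Box r is false at 5.
    At 5: Dia s is true, r is false, so Dia s or r is true.
      At 5: Dia s requires s at some successor in {0, 2, 3, 5}.
        s holds at 3, so Dia s is true at 5.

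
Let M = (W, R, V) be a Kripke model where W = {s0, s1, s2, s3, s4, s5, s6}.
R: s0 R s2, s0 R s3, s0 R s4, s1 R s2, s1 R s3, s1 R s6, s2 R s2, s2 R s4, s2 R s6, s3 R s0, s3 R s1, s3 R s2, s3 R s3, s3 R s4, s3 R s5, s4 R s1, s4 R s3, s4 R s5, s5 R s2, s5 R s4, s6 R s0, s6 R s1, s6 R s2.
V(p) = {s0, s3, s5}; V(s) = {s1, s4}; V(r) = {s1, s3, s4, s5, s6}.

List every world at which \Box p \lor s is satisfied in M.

Let φ = \Box p \lor s. Evaluate φ at each world:
  s0 (successors {s2, s3, s4}): φ is false.
  s1 (successors {s2, s3, s6}): φ is true.
  s2 (successors {s2, s4, s6}): φ is false.
  s3 (successors {s0, s1, s2, s3, s4, s5}): φ is false.
  s4 (successors {s1, s3, s5}): φ is true.
  s5 (successors {s2, s4}): φ is false.
  s6 (successors {s0, s1, s2}): φ is false.
For instance, at s3:
  At s3: \Box p is false, s is false, so \Box p \lor s is false.
    At s3: \Box p requires p at every successor {s0, s1, s2, s3, s4, s5}.
      p fails at s1, so \Box p is false at s3.
Satisfying worlds: {s1, s4}

s1, s4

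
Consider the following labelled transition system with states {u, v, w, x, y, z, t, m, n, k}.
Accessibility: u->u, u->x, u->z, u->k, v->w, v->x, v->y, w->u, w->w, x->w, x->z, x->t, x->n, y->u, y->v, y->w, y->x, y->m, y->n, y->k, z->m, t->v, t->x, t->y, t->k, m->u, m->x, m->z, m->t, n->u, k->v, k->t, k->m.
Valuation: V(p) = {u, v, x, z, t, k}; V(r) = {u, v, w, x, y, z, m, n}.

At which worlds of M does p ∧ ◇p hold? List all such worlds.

Let φ = p ∧ ◇p. Evaluate φ at each world:
  u (successors {u, x, z, k}): φ is true.
  v (successors {w, x, y}): φ is true.
  w (successors {u, w}): φ is false.
  x (successors {w, z, t, n}): φ is true.
  y (successors {u, v, w, x, m, n, k}): φ is false.
  z (successors {m}): φ is false.
  t (successors {v, x, y, k}): φ is true.
  m (successors {u, x, z, t}): φ is false.
  n (successors {u}): φ is false.
  k (successors {v, t, m}): φ is true.
For instance, at w:
  At w: p is false, ◇p is true, so p ∧ ◇p is false.
    At w: ◇p requires p at some successor in {u, w}.
      p holds at u, so ◇p is true at w.
Satisfying worlds: {u, v, x, t, k}

u, v, x, t, k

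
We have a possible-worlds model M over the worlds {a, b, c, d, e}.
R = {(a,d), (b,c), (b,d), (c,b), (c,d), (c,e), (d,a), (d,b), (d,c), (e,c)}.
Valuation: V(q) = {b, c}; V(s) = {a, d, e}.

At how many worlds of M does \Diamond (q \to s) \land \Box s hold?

1

Recall that \Box ψ holds at a world iff ψ holds at every accessible world, and \Diamond ψ holds iff ψ holds at some accessible world.
Let φ = \Diamond (q \to s) \land \Box s. Evaluate φ at each world:
  a (successors {d}): φ is true.
  b (successors {c, d}): φ is false.
  c (successors {b, d, e}): φ is false.
  d (successors {a, b, c}): φ is false.
  e (successors {c}): φ is false.
For instance, at a:
  At a: \Diamond (q \to s) is true, \Box s is true, so \Diamond (q \to s) \land \Box s is true.
    At a: \Diamond (q \to s) requires q \to s at some successor in {d}.
      q \to s holds at d, so \Diamond (q \to s) is true at a.
    At a: \Box s requires s at every successor {d}.
      At d: s is true.
    So \Box s is true at a.
Satisfying worlds: {a}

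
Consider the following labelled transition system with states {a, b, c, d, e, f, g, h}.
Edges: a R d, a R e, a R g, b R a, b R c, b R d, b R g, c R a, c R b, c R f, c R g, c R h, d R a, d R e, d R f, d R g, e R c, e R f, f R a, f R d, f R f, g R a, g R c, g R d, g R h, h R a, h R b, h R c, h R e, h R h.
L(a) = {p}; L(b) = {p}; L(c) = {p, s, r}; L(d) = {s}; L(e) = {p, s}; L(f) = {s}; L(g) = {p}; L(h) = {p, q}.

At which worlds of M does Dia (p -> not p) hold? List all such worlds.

Let φ = Dia (p -> not p). Evaluate φ at each world:
  a (successors {d, e, g}): φ is true.
  b (successors {a, c, d, g}): φ is true.
  c (successors {a, b, f, g, h}): φ is true.
  d (successors {a, e, f, g}): φ is true.
  e (successors {c, f}): φ is true.
  f (successors {a, d, f}): φ is true.
  g (successors {a, c, d, h}): φ is true.
  h (successors {a, b, c, e, h}): φ is false.
For instance, at h:
  At h: Dia (p -> not p) requires p -> not p at some successor in {a, b, c, e, h}.
    At a: p -> not p is false.
    At b: p -> not p is false.
    At c: p -> not p is false.
    At e: p -> not p is false.
    At h: p -> not p is false.
  So Dia (p -> not p) is false at h.
Satisfying worlds: {a, b, c, d, e, f, g}

a, b, c, d, e, f, g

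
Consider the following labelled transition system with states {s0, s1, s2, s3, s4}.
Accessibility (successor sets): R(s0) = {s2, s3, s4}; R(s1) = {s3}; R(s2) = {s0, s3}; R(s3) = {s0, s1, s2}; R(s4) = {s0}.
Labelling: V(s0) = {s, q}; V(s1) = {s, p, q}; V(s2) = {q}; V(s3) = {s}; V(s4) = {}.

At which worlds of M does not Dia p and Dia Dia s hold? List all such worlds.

s0, s1, s2, s4

Let φ = not Dia p and Dia Dia s. Evaluate φ at each world:
  s0 (successors {s2, s3, s4}): φ is true.
  s1 (successors {s3}): φ is true.
  s2 (successors {s0, s3}): φ is true.
  s3 (successors {s0, s1, s2}): φ is false.
  s4 (successors {s0}): φ is true.
For instance, at s3:
  At s3: not Dia p is false, Dia Dia s is true, so not Dia p and Dia Dia s is false.
    At s3: Dia p is true, so not Dia p is false.
      At s3: Dia p requires p at some successor in {s0, s1, s2}.
        p holds at s1, so Dia p is true at s3.
    At s3: Dia Dia s requires Dia s at some successor in {s0, s1, s2}.
      Dia s holds at s0, so Dia Dia s is true at s3.
Satisfying worlds: {s0, s1, s2, s4}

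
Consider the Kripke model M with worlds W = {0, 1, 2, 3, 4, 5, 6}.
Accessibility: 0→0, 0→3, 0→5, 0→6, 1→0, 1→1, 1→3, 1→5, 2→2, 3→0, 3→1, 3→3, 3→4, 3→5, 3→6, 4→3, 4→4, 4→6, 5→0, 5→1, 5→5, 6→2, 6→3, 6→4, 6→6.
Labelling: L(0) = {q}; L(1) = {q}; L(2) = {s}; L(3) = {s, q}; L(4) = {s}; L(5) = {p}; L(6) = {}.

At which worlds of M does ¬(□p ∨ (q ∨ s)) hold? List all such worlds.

Recall that □ψ holds at a world iff ψ holds at every accessible world, and ◇ψ holds iff ψ holds at some accessible world.
Let φ = ¬(□p ∨ (q ∨ s)). Evaluate φ at each world:
  0 (successors {0, 3, 5, 6}): φ is false.
  1 (successors {0, 1, 3, 5}): φ is false.
  2 (successors {2}): φ is false.
  3 (successors {0, 1, 3, 4, 5, 6}): φ is false.
  4 (successors {3, 4, 6}): φ is false.
  5 (successors {0, 1, 5}): φ is true.
  6 (successors {2, 3, 4, 6}): φ is true.
For instance, at 3:
  At 3: □p ∨ (q ∨ s) is true, so ¬(□p ∨ (q ∨ s)) is false.
    At 3: □p is false, q ∨ s is true, so □p ∨ (q ∨ s) is true.
      At 3: □p requires p at every successor {0, 1, 3, 4, 5, 6}.
        p fails at 0, so □p is false at 3.
Satisfying worlds: {5, 6}

5, 6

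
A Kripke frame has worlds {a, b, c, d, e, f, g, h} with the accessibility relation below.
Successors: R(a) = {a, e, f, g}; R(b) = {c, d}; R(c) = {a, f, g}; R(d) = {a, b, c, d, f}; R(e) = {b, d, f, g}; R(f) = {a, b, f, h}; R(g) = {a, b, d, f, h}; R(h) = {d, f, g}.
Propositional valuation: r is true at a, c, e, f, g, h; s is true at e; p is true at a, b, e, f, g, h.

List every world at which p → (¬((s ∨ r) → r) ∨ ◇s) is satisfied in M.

a, c, d

Recall that ◇ψ holds at a world iff ψ holds at some accessible world.
Let φ = p → (¬((s ∨ r) → r) ∨ ◇s). Evaluate φ at each world:
  a (successors {a, e, f, g}): φ is true.
  b (successors {c, d}): φ is false.
  c (successors {a, f, g}): φ is true.
  d (successors {a, b, c, d, f}): φ is true.
  e (successors {b, d, f, g}): φ is false.
  f (successors {a, b, f, h}): φ is false.
  g (successors {a, b, d, f, h}): φ is false.
  h (successors {d, f, g}): φ is false.
For instance, at h:
  At h: p is true, ¬((s ∨ r) → r) ∨ ◇s is false, so p → (¬((s ∨ r) → r) ∨ ◇s) is false.
    At h: ¬((s ∨ r) → r) is false, ◇s is false, so ¬((s ∨ r) → r) ∨ ◇s is false.
      At h: ◇s requires s at some successor in {d, f, g}.
        At d: s is false.
        At f: s is false.
        At g: s is false.
      So ◇s is false at h.
Satisfying worlds: {a, c, d}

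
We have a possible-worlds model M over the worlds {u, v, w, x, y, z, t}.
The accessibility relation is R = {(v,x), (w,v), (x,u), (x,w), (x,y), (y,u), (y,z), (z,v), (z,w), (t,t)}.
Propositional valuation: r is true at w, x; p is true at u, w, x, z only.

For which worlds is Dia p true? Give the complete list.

Let φ = Dia p. Evaluate φ at each world:
  u (successors ∅): φ is false.
  v (successors {x}): φ is true.
  w (successors {v}): φ is false.
  x (successors {u, w, y}): φ is true.
  y (successors {u, z}): φ is true.
  z (successors {v, w}): φ is true.
  t (successors {t}): φ is false.
For instance, at v:
  At v: Dia p requires p at some successor in {x}.
    p holds at x, so Dia p is true at v.
Satisfying worlds: {v, x, y, z}

v, x, y, z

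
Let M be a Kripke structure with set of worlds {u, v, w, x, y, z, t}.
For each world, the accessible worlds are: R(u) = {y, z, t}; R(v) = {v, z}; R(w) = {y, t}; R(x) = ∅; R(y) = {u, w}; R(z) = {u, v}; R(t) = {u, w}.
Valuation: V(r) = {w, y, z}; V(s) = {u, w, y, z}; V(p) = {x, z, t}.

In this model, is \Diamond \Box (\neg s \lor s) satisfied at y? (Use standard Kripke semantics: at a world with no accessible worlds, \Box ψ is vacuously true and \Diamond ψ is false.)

At y: \Diamond \Box (\neg s \lor s) requires \Box (\neg s \lor s) at some successor in {u, w}.
  \Box (\neg s \lor s) holds at u, so \Diamond \Box (\neg s \lor s) is true at y.
    At u: \Box (\neg s \lor s) requires \neg s \lor s at every successor {y, z, t}.
      At y: \neg s \lor s is true.
      At z: \neg s \lor s is true.
      At t: \neg s \lor s is true.
    So \Box (\neg s \lor s) is true at u.

Yes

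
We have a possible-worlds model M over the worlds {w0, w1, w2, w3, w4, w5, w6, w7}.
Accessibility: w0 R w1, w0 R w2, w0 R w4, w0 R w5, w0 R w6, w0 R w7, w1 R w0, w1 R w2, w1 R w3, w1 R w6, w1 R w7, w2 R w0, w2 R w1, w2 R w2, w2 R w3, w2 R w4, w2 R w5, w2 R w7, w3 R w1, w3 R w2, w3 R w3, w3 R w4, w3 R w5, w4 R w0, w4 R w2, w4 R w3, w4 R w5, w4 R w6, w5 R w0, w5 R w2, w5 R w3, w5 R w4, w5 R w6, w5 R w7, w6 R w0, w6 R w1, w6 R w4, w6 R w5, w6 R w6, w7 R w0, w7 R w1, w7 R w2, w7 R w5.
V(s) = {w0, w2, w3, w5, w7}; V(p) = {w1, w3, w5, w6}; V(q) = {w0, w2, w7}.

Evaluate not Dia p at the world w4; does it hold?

At w4: Dia p is true, so not Dia p is false.
  At w4: Dia p requires p at some successor in {w0, w2, w3, w5, w6}.
    p holds at w3, so Dia p is true at w4.

No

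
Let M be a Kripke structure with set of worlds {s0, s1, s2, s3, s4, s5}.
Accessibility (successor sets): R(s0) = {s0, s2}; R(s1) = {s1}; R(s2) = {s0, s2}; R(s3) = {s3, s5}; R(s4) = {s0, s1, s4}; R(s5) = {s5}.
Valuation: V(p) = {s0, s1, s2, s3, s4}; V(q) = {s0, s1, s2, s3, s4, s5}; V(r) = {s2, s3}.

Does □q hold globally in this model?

Let φ = □q. Evaluate φ at each world:
  s0 (successors {s0, s2}): φ is true.
  s1 (successors {s1}): φ is true.
  s2 (successors {s0, s2}): φ is true.
  s3 (successors {s3, s5}): φ is true.
  s4 (successors {s0, s1, s4}): φ is true.
  s5 (successors {s5}): φ is true.
For instance, at s5:
  At s5: □q requires q at every successor {s5}.
    At s5: q is true.
  So □q is true at s5.

Yes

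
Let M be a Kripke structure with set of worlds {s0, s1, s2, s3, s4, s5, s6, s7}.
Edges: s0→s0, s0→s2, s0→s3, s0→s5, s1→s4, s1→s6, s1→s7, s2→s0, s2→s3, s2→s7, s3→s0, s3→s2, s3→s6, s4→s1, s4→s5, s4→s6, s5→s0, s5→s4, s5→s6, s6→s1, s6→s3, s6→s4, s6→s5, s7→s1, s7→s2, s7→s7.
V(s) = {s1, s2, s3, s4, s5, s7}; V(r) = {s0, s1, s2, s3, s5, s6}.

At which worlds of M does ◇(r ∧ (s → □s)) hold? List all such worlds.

Let φ = ◇(r ∧ (s → □s)). Evaluate φ at each world:
  s0 (successors {s0, s2, s3, s5}): φ is true.
  s1 (successors {s4, s6, s7}): φ is true.
  s2 (successors {s0, s3, s7}): φ is true.
  s3 (successors {s0, s2, s6}): φ is true.
  s4 (successors {s1, s5, s6}): φ is true.
  s5 (successors {s0, s4, s6}): φ is true.
  s6 (successors {s1, s3, s4, s5}): φ is false.
  s7 (successors {s1, s2, s7}): φ is false.
For instance, at s3:
  At s3: ◇(r ∧ (s → □s)) requires r ∧ (s → □s) at some successor in {s0, s2, s6}.
    r ∧ (s → □s) holds at s0, so ◇(r ∧ (s → □s)) is true at s3.
      At s0: r is true, s → □s is true, so r ∧ (s → □s) is true.
Satisfying worlds: {s0, s1, s2, s3, s4, s5}

s0, s1, s2, s3, s4, s5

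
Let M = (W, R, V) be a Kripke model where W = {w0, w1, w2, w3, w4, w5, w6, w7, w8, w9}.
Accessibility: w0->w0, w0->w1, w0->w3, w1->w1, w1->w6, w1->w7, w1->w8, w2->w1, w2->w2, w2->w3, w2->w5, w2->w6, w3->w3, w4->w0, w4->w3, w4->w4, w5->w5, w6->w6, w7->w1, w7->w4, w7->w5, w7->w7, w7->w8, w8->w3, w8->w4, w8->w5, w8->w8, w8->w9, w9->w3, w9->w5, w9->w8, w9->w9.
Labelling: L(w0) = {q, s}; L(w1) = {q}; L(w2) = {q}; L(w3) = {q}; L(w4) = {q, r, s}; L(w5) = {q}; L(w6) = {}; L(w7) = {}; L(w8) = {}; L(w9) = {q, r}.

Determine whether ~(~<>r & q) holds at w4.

At w4: ~<>r & q is false, so ~(~<>r & q) is true.
  At w4: ~<>r is false, q is true, so ~<>r & q is false.
    At w4: <>r is true, so ~<>r is false.
      At w4: <>r requires r at some successor in {w0, w3, w4}.
        r holds at w4, so <>r is true at w4.

Yes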